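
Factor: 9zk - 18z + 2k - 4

(9z + 2)(k - 2)

Group as (9zk - 18z) + (2k - 4) = 9z(k - 2) + 2(k - 2).
Both groups share the factor (k - 2).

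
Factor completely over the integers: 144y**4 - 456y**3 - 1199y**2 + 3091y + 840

(3y + 8)(3y - 7)(4y + 1)(4y - 15)

Testing divisors of the constant over divisors of the leading coefficient, y = 15/4 is a root, so (4y - 15) divides it; the quotient is 36y**3 + 21y**2 - 221y - 56.
Next, y = 7/3 is a root, so (3y - 7) divides it; the quotient is 12y**2 + 35y + 8.
The remaining quadratic factors as (4y + 1)(3y + 8).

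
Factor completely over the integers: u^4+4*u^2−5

Substitute w = u^2 to get a quadratic in w, then factor.
u^2+5 is irreducible over ℤ (always positive, so no real roots).
u^2−1 is a difference of squares.

(u+1)*(u−1)*(u^2+5)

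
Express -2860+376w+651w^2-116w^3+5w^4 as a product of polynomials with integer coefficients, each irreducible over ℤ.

(5w-11)(w+2)(w-10)(w-13)

Trying the rational-root candidates, w = -2 is a root, so (w+2) is a factor; dividing leaves 5w^3-126w^2+903w-1430.
Next, w = 13 is a root, so (w-13) is a factor; dividing leaves 5w^2-61w+110.
The remaining quadratic factors as (w-10)(5w-11).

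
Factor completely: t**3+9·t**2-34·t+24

(t+12)·(t-1)·(t-2)

Testing divisors of the constant over divisors of the leading coefficient, t = -12 is a root, so (t+12) divides it; the quotient is t**2-3·t+2.
The remaining quadratic factors as (t-1)(t-2).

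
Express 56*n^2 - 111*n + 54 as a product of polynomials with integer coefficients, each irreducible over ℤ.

Need a pair with product 56·54 = 3024 and sum -111: that's -63 and -48.
Split the middle term: 56*n^2 - 63*n - 48*n + 54 = 7*n*(8*n - 9) - 6*(8*n - 9).

(7*n - 6)*(8*n - 9)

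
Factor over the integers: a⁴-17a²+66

(a²-11)(a²-6)

Substitute u = a² to get a quadratic in u, then factor.
a²-6 is irreducible over ℤ (6 is not a perfect square).
a²-11 is irreducible over ℤ (11 is not a perfect square).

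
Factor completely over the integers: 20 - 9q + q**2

(q - 4)(q - 5)

Two integers with product 20 and sum -9 are -5 and -4.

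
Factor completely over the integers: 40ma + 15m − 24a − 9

(5m − 3)(8a + 3)

Group as (40ma + 15m) + (−24a − 9) = 5m(8a + 3) − 3(8a + 3).
Both groups share the factor (8a + 3).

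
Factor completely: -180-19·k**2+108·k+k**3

Among the possible rational roots, k = 10 is a root, giving the factor (k-10) and quotient k**2-9·k+18.
The remaining quadratic factors as (k-6)(k-3).

(k-10)·(k-3)·(k-6)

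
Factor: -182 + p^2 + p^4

Substitute u = p^2 to get a quadratic in u, then factor.
p^2 - 13 is irreducible over ℤ (13 is not a perfect square).
p^2 + 14 is irreducible over ℤ (always positive, so no real roots).

(p^2 + 14)(p^2 - 13)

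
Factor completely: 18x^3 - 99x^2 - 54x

9x(2x + 1)(x - 6)

Pull out the common factor 9x, then factor the remaining trinomial.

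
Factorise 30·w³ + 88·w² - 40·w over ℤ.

Pull out the common factor 2·w, then factor the remaining trinomial.

2·w·(3·w + 10)·(5·w - 2)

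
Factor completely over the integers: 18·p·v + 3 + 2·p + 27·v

(2·p + 3)·(9·v + 1)

Group as (18·p·v + 2·p) + (27·v + 3) = 2·p·(9·v + 1) + 3·(9·v + 1).
Both groups share the factor (9·v + 1).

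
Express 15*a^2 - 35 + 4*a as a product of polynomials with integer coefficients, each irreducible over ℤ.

Need a pair with product 15·(-35) = -525 and sum 4: that's 25 and -21.
Split the middle term: 15*a^2 + 25*a - 21*a - 35 = 5*a*(3*a + 5) - 7*(3*a + 5).

(3*a + 5)*(5*a - 7)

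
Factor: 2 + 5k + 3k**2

(3k + 2)(k + 1)

Need a pair with product 3·2 = 6 and sum 5: that's 3 and 2.
Split the middle term: 3k**2 + 3k + 2k + 2 = 3k(k + 1) + 2(k + 1).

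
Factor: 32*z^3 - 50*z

2*z*(4*z + 5)*(4*z - 5)

Pull out the common factor 2*z; 16*z^2 - 25 is a difference of squares.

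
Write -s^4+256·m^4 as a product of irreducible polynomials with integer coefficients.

(4·m+s)·(4·m-s)·(16·m^2+s^2)

(4·m)⁴ − (s)⁴ = ((4·m)² − (s)²)((4·m)² + (s)²); the first factor splits again, the second (16·m^2+s^2) is irreducible.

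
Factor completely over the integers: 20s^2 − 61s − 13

(4s − 13)(5s + 1)

Need a pair with product 20·(−13) = −260 and sum −61: that's −65 and 4.
Split the middle term: 20s^2 − 65s + 4s − 13 = 5s(4s − 13) + (4s − 13).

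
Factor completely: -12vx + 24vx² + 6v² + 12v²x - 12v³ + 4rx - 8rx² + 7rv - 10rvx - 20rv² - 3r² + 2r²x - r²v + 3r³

Group: r(3r² + 8rv + 2rx - 3r + 4v² - 4vx - 2v - 8x² + 4x) - 3v(3r² + 8rv + 2rx - 3r + 4v² - 4vx - 2v - 8x² + 4x); both groups contain (3r² + 8rv + 2rx - 3r + 4v² - 4vx - 2v - 8x² + 4x), so (r - 3v) is a factor with cofactor 3r² + 8rv + 2rx - 3r + 4v² - 4vx - 2v - 8x² + 4x.
The cofactor groups again: 3r² + 8rv + 2rx - 3r + 4v² - 4vx - 2v - 8x² + 4x = r(3r + 2v - 4x) + (2v + 2x - 1)(3r + 2v - 4x); both groups contain (3r + 2v - 4x), giving (r + 2v + 2x - 1)(3r + 2v - 4x).

(3r + 2v - 4x)(r + 2v + 2x - 1)(r - 3v)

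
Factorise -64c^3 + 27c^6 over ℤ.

c^3(3c - 4)(9c^2 + 12c + 16)

Every term has a factor of c^3; factoring it out leaves 27c^3 - 64.
Recognize a difference of cubes with the parts 3c and 4.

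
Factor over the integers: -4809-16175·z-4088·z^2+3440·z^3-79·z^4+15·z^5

(3·z+1)·(5·z+7)·(z-3)·(z^2-4·z+229)

Trying the rational-root candidates, z = -1/3 is a root, so (3·z+1) is a factor; dividing leaves 5·z^4-28·z^3+1156·z^2-1748·z-4809.
Then z = 3 is a root, so (z-3) is a factor; dividing leaves 5·z^3-13·z^2+1117·z+1603.
Continuing, z = -7/5 is a root, so (5·z+7) divides it; the quotient is z^2-4·z+229.
The quadratic z^2-4·z+229 has discriminant -900 < 0 and is irreducible over ℤ.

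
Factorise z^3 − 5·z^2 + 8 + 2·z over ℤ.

Among the possible rational roots, z = 4 is a root, so (z − 4) is a factor; dividing leaves z^2 − z − 2.
The remaining quadratic factors as (z + 1)(z − 2).

(z + 1)·(z − 2)·(z − 4)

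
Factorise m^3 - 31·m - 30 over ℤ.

Among the possible rational roots, m = -1 is a root, giving the factor (m + 1) and quotient m^2 - m - 30.
The remaining quadratic factors as (m - 6)(m + 5).

(m + 1)·(m + 5)·(m - 6)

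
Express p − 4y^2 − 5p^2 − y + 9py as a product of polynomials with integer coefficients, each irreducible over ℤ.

Group: −p(5p − 4y − 1) + y(5p − 4y − 1); both groups contain (5p − 4y − 1).

−(5p − 4y − 1)(p − y)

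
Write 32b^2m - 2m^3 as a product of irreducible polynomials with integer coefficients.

Pull out the common factor 2m; 16b^2 - m^2 is a difference of squares.

2m(4b + m)(4b - m)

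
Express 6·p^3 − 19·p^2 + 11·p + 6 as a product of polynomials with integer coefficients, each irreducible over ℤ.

(2·p − 3)·(3·p + 1)·(p − 2)

Trying the rational-root candidates, p = 2 is a root, so (p − 2) divides it; the quotient is 6·p^2 − 7·p − 3.
The remaining quadratic factors as (2·p − 3)(3·p + 1).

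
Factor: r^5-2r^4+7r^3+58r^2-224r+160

(r+4)(r-1)(r-2)(r^2-3r+20)

Trying the rational-root candidates, r = 2 is a root, so (r-2) is a factor; dividing leaves r^4+7r^2+72r-80.
Continuing, r = 1 is a root, giving the factor (r-1) and quotient r^3+r^2+8r+80.
Continuing, r = -4 is a root, giving the factor (r+4) and quotient r^2-3r+20.
The quadratic r^2-3r+20 has discriminant -71 < 0 and is irreducible over ℤ.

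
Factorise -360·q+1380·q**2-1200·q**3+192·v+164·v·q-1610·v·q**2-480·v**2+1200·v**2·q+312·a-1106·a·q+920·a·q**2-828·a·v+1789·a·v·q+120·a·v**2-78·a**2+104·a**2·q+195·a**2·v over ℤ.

Group: 15·v·(13·a**2+8·a·v+115·a·q-52·a+80·v·q-32·v-150·q**2+60·q) + (8·q-6)·(13·a**2+8·a·v+115·a·q-52·a+80·v·q-32·v-150·q**2+60·q); both groups contain (13·a**2+8·a·v+115·a·q-52·a+80·v·q-32·v-150·q**2+60·q), so (15·v+8·q-6) is a factor with cofactor 13·a**2+8·a·v+115·a·q-52·a+80·v·q-32·v-150·q**2+60·q.
The cofactor groups again: 13·a**2+8·a·v+115·a·q-52·a+80·v·q-32·v-150·q**2+60·q = a·(13·a+8·v-15·q) + (10·q-4)·(13·a+8·v-15·q); both groups contain (13·a+8·v-15·q), giving (a+10·q-4)·(13·a+8·v-15·q).

(13·a+8·v-15·q)·(15·v+8·q-6)·(a+10·q-4)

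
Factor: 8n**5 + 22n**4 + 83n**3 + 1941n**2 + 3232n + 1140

(2n + 1)(4n + 5)(n + 6)(n**2 - 5n + 38)

Testing divisors of the constant over divisors of the leading coefficient, n = -1/2 is a root, so (2n + 1) is a factor; dividing leaves 4n**4 + 9n**3 + 37n**2 + 952n + 1140.
Next, n = -6 is a root, so (n + 6) divides it; the quotient is 4n**3 - 15n**2 + 127n + 190.
Continuing, n = -5/4 is a root, so (4n + 5) divides it; the quotient is n**2 - 5n + 38.
The quadratic n**2 - 5n + 38 has discriminant -127 < 0 and is irreducible over ℤ.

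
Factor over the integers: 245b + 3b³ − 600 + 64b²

Testing divisors of the constant over divisors of the leading coefficient, b = −15 is a root, so (b + 15) divides it; the quotient is 3b² + 19b − 40.
The remaining quadratic factors as (3b − 5)(b + 8).

(3b − 5)(b + 15)(b + 8)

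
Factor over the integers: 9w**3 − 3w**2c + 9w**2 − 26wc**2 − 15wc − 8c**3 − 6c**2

(w − 2c)(3w + 4c + 3)(3w + c)

Group: 3w(3w**2 − 2wc + 3w − 8c**2 − 6c) + c(3w**2 − 2wc + 3w − 8c**2 − 6c); both groups contain (3w**2 − 2wc + 3w − 8c**2 − 6c), so (3w + c) is a factor with cofactor 3w**2 − 2wc + 3w − 8c**2 − 6c.
The cofactor groups again: 3w**2 − 2wc + 3w − 8c**2 − 6c = 3w(w − 2c) + (4c + 3)(w − 2c); both groups contain (w − 2c), giving (3w + 4c + 3)(w − 2c).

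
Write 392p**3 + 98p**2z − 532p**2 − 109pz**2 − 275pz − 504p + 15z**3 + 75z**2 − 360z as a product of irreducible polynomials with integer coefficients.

(14p − 3z + 9)(4p − z − 8)(7p + 5z)

Group: 7p(56p**2 − 26pz − 76p + 3z**2 + 15z − 72) + 5z(56p**2 − 26pz − 76p + 3z**2 + 15z − 72); both groups contain (56p**2 − 26pz − 76p + 3z**2 + 15z − 72), so (7p + 5z) is a factor with cofactor 56p**2 − 26pz − 76p + 3z**2 + 15z − 72.
The cofactor groups again: 56p**2 − 26pz − 76p + 3z**2 + 15z − 72 = 4p(14p − 3z + 9) + (−z − 8)(14p − 3z + 9); both groups contain (14p − 3z + 9), giving (4p − z − 8)(14p − 3z + 9).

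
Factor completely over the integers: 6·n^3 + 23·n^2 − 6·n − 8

(2·n + 1)·(3·n − 2)·(n + 4)

Trying the rational-root candidates, n = 2/3 is a root, giving the factor (3·n − 2) and quotient 2·n^2 + 9·n + 4.
The remaining quadratic factors as (2·n + 1)(n + 4).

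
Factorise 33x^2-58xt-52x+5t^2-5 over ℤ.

Group: 11x(3x-5t-5) + (-t+1)(3x-5t-5); both groups contain (3x-5t-5).

(3x-5t-5)(11x-t+1)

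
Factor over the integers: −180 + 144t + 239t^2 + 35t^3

Testing divisors of the constant over divisors of the leading coefficient, t = −6 is a root, giving the factor (t + 6) and quotient 35t^2 + 29t − 30.
The remaining quadratic factors as (7t + 10)(5t − 3).

(5t − 3)(7t + 10)(t + 6)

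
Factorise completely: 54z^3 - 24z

Factor out 6z, leaving 9z^2 - 4, which is a difference of two squares.

6z(3z + 2)(3z - 2)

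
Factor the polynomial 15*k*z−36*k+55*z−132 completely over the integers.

Group as (15*k*z−36*k) + (55*z−132) = 3*k*(5*z−12) + 11*(5*z−12).
Both groups share the factor (5*z−12).

(3*k+11)*(5*z−12)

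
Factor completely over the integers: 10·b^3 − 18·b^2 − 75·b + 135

Group as (10·b^3 − 75·b) + (−18·b^2 + 135) = 5·b·(2·b^2 − 15) − 9·(2·b^2 − 15).
Both groups share the factor (2·b^2 − 15).

(5·b − 9)·(2·b^2 − 15)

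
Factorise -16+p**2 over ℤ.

(p+4)(p-4)

Two integers with product -16 and sum 0 are -4 and 4.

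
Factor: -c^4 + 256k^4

Write as (16k^2)² − (c^2)², then factor 16k^2 - c^2 once more.

(4k - c)(4k + c)(16k^2 + c^2)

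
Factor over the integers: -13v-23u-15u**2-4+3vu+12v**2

Group: 4v(3v-3u-4) + (5u+1)(3v-3u-4); both groups contain (3v-3u-4).

(3v-3u-4)(4v+5u+1)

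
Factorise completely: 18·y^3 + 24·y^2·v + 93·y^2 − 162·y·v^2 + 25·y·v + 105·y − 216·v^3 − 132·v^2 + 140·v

(3·y − 9·v + 5)·(3·y + 4·v)·(2·y + 6·v + 7)

Group: 2·y·(9·y^2 − 15·y·v + 15·y − 36·v^2 + 20·v) + (6·v + 7)·(9·y^2 − 15·y·v + 15·y − 36·v^2 + 20·v); both groups contain (9·y^2 − 15·y·v + 15·y − 36·v^2 + 20·v), so (2·y + 6·v + 7) is a factor with cofactor 9·y^2 − 15·y·v + 15·y − 36·v^2 + 20·v.
The cofactor groups again: 9·y^2 − 15·y·v + 15·y − 36·v^2 + 20·v = 3·y·(3·y − 9·v + 5) + 4·v·(3·y − 9·v + 5); both groups contain (3·y − 9·v + 5), giving (3·y + 4·v)·(3·y − 9·v + 5).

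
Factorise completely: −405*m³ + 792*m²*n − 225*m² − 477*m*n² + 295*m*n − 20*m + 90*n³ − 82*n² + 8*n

−(5*m − 2*n)*(9*m − 5*n + 4)*(9*m − 9*n + 1)

Group: 5*m*(−81*m² + 126*m*n − 45*m − 45*n² + 41*n − 4) − 2*n*(−81*m² + 126*m*n − 45*m − 45*n² + 41*n − 4); both groups contain (−81*m² + 126*m*n − 45*m − 45*n² + 41*n − 4), so (5*m − 2*n) is a factor with cofactor −81*m² + 126*m*n − 45*m − 45*n² + 41*n − 4.
The cofactor groups again: −81*m² + 126*m*n − 45*m − 45*n² + 41*n − 4 = −9*m*(9*m − 9*n + 1) + (5*n − 4)*(9*m − 9*n + 1); both groups contain (9*m − 9*n + 1), giving −(9*m − 5*n + 4)*(9*m − 9*n + 1).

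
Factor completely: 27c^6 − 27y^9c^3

−27c^3(y^3 − c)(y^6 + y^3c + c^2)

Every term has a factor of 27c^3; factoring it out leaves −y^9 + c^3.
Recognize a difference of cubes with the parts c and y^3.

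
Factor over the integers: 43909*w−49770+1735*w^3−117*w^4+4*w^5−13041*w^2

Among the possible rational roots, w = 9/4 is a root, giving the factor (4*w−9) and quotient w^4−27*w^3+373*w^2−2421*w+5530.
Next, w = 5 is a root, giving the factor (w−5) and quotient w^3−22*w^2+263*w−1106.
Then w = 7 is a root, so (w−7) divides it; the quotient is w^2−15*w+158.
The quadratic w^2−15*w+158 has discriminant −407 < 0 and is irreducible over ℤ.

(4*w−9)*(w−5)*(w−7)*(w^2−15*w+158)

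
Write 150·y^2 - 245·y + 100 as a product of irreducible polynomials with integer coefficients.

5·(5·y - 4)·(6·y - 5)

Pull out the common factor 5, then factor the remaining trinomial.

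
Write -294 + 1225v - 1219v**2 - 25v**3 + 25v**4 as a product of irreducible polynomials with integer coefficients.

(5v - 2)(5v - 3)(v + 7)(v - 7)

By the rational root theorem, v = 7 is a root, so (v - 7) is a factor; dividing leaves 25v**3 + 150v**2 - 169v + 42.
Next, v = -7 is a root, so (v + 7) divides it; the quotient is 25v**2 - 25v + 6.
The remaining quadratic factors as (5v - 3)(5v - 2).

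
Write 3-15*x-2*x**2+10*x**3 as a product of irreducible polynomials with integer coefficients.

(5*x-1)*(2*x**2-3)

Group as (10*x**3-15*x) + (-2*x**2+3) = 5*x*(2*x**2-3) - (2*x**2-3).
Both groups share the factor (2*x**2-3).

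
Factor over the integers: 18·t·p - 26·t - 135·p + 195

(2·t - 15)·(9·p - 13)

Group as (18·t·p - 26·t) + (-135·p + 195) = 2·t·(9·p - 13) - 15·(9·p - 13).
Both groups share the factor (9·p - 13).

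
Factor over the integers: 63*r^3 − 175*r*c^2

Pull out the common factor 7*r; 9*r^2 − 25*c^2 is a difference of squares.

7*r*(3*r − 5*c)*(3*r + 5*c)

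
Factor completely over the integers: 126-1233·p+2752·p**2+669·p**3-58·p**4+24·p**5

Among the possible rational roots, p = 1/6 is a root, so (6·p-1) divides it; the quotient is 4·p**4-9·p**3+110·p**2+477·p-126.
Then p = 1/4 is a root, so (4·p-1) divides it; the quotient is p**3-2·p**2+27·p+126.
Then p = -3 is a root, so (p+3) is a factor; dividing leaves p**2-5·p+42.
The quadratic p**2-5·p+42 has discriminant -143 < 0 and is irreducible over ℤ.

(4·p-1)·(6·p-1)·(p+3)·(p**2-5·p+42)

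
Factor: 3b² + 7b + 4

(3b + 4)(b + 1)

Need a pair with product 3·4 = 12 and sum 7: that's 3 and 4.
Split the middle term: 3b² + 3b + 4b + 4 = 3b(b + 1) + 4(b + 1).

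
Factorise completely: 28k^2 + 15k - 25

Need a pair with product 28·(-25) = -700 and sum 15: that's -20 and 35.
Split the middle term: 28k^2 - 20k + 35k - 25 = 4k(7k - 5) + 5(7k - 5).

(4k + 5)(7k - 5)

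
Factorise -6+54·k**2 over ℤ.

6·(3·k+1)·(3·k-1)

Pull out the common factor 6; 9·k**2-1 is a difference of squares.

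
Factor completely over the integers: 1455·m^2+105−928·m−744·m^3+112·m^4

(4·m−15)·(4·m−7)·(7·m−1)·(m−1)

Trying the rational-root candidates, m = 7/4 is a root, so (4·m−7) divides it; the quotient is 28·m^3−137·m^2+124·m−15.
Continuing, m = 1 is a root, so (m−1) divides it; the quotient is 28·m^2−109·m+15.
The remaining quadratic factors as (4·m−15)(7·m−1).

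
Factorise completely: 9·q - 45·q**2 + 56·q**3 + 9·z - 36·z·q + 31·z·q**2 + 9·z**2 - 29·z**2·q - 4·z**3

Group: 4·z·(-z**2 - 9·z·q + 3·z - 8·q**2 + 3·q) + (-7·q + 3)·(-z**2 - 9·z·q + 3·z - 8·q**2 + 3·q); both groups contain (-z**2 - 9·z·q + 3·z - 8·q**2 + 3·q), so (4·z - 7·q + 3) is a factor with cofactor -z**2 - 9·z·q + 3·z - 8·q**2 + 3·q.
The cofactor groups again: -z**2 - 9·z·q + 3·z - 8·q**2 + 3·q = -z·(z + 8·q - 3) - q·(z + 8·q - 3); both groups contain (z + 8·q - 3), giving -(z + q)·(z + 8·q - 3).

-(4·z - 7·q + 3)·(z + 8·q - 3)·(z + q)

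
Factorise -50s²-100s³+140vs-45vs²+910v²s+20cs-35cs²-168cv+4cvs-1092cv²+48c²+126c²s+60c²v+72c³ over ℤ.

(3c+13v+4s+2)(4c-14v+5s)(6c-5s)

Group: 4c(18c²+78cv+9cs+12c-65vs-20s²-10s) + (-14v+5s)(18c²+78cv+9cs+12c-65vs-20s²-10s); both groups contain (18c²+78cv+9cs+12c-65vs-20s²-10s), so (4c-14v+5s) is a factor with cofactor 18c²+78cv+9cs+12c-65vs-20s²-10s.
The cofactor groups again: 18c²+78cv+9cs+12c-65vs-20s²-10s = 3c(6c-5s) + (13v+4s+2)(6c-5s); both groups contain (6c-5s), giving (3c+13v+4s+2)(6c-5s).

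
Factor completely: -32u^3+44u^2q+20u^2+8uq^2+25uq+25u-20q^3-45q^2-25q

-(4u-4q-5)(u-q)(8u+5q+5)

Group: 8u(-4u^2+8uq+5u-4q^2-5q) + (5q+5)(-4u^2+8uq+5u-4q^2-5q); both groups contain (-4u^2+8uq+5u-4q^2-5q), so (8u+5q+5) is a factor with cofactor -4u^2+8uq+5u-4q^2-5q.
The cofactor groups again: -4u^2+8uq+5u-4q^2-5q = -4u(u-q) + (4q+5)(u-q); both groups contain (u-q), giving -(4u-4q-5)(u-q).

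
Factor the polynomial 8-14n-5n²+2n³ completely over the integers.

(2n-1)(n+2)(n-4)

Among the possible rational roots, n = -2 is a root, giving the factor (n+2) and quotient 2n²-9n+4.
The remaining quadratic factors as (n-4)(2n-1).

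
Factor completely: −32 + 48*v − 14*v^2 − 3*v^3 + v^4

(v + 4)*(v − 1)*(v − 2)*(v − 4)

By the rational root theorem, v = 4 is a root, giving the factor (v − 4) and quotient v^3 + v^2 − 10*v + 8.
Next, v = 2 is a root, so (v − 2) divides it; the quotient is v^2 + 3*v − 4.
The remaining quadratic factors as (v + 4)(v − 1).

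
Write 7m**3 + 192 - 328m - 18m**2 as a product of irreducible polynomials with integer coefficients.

Trying the rational-root candidates, m = -6 is a root, so (m + 6) divides it; the quotient is 7m**2 - 60m + 32.
The remaining quadratic factors as (m - 8)(7m - 4).

(7m - 4)(m + 6)(m - 8)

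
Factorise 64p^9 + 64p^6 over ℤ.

Every term has a factor of 64p^6; factoring it out leaves p^3 + 1.
Recognize a sum of cubes with the parts p and 1.

64p^6(p + 1)(p^2 - p + 1)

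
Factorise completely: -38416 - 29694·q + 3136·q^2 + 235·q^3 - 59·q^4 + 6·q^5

(6·q + 7)·(q + 7)·(q - 8)·(q^2 - 10·q + 98)

Trying the rational-root candidates, q = -7/6 is a root, giving the factor (6·q + 7) and quotient q^4 - 11·q^3 + 52·q^2 + 462·q - 5488.
Continuing, q = -7 is a root, so (q + 7) is a factor; dividing leaves q^3 - 18·q^2 + 178·q - 784.
Next, q = 8 is a root, giving the factor (q - 8) and quotient q^2 - 10·q + 98.
The quadratic q^2 - 10·q + 98 has discriminant -292 < 0 and is irreducible over ℤ.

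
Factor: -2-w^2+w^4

Substitute u = w^2 to get a quadratic in u, then factor.
w^2+1 is irreducible over ℤ (sum of squares).
w^2-2 is irreducible over ℤ (2 is not a perfect square).

(w^2+1)*(w^2-2)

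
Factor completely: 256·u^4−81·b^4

(4·u−3·b)·(4·u+3·b)·(16·u^2+9·b^2)

Difference of squares twice: with A = 4·u and B = 3·b, A⁴ − B⁴ = (A² − B²)(A² + B²), and A² − B² factors again.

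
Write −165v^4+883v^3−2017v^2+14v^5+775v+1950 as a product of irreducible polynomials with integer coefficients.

By the rational root theorem, v = 5/2 is a root, giving the factor (2v−5) and quotient 7v^4−65v^3+279v^2−311v−390.
Continuing, v = −5/7 is a root, so (7v+5) is a factor; dividing leaves v^3−10v^2+47v−78.
Then v = 3 is a root, giving the factor (v−3) and quotient v^2−7v+26.
The quadratic v^2−7v+26 has discriminant −55 < 0 and is irreducible over ℤ.

(2v−5)(7v+5)(v−3)(v^2−7v+26)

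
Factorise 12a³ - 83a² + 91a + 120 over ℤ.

(3a - 8)(4a + 3)(a - 5)

Trying the rational-root candidates, a = -3/4 is a root, giving the factor (4a + 3) and quotient 3a² - 23a + 40.
The remaining quadratic factors as (a - 5)(3a - 8).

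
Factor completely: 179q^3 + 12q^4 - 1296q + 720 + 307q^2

(3q - 4)(4q - 3)(q + 12)(q + 5)

Testing divisors of the constant over divisors of the leading coefficient, q = -12 is a root, so (q + 12) divides it; the quotient is 12q^3 + 35q^2 - 113q + 60.
Next, q = -5 is a root, so (q + 5) divides it; the quotient is 12q^2 - 25q + 12.
The remaining quadratic factors as (3q - 4)(4q - 3).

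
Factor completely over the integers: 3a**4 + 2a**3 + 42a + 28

(3a + 2)(a**3 + 14)

Group as (3a**4 + 42a) + (2a**3 + 28) = 3a(a**3 + 14) + 2(a**3 + 14).
Both groups share the factor (a**3 + 14).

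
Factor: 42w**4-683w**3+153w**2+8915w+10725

Trying the rational-root candidates, w = 5 is a root, giving the factor (w-5) and quotient 42w**3-473w**2-2212w-2145.
Continuing, w = 15 is a root, giving the factor (w-15) and quotient 42w**2+157w+143.
The remaining quadratic factors as (6w+13)(7w+11).

(6w+13)(7w+11)(w-15)(w-5)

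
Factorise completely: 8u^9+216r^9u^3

Pull out the common factor 8u^3, leaving 27r^9+u^6.
Recognize a sum of cubes with the parts 3r^3 and u^2.

8u^3(3r^3+u^2)(9r^6−3r^3u^2+u^4)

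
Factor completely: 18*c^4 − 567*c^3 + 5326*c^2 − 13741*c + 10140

By the rational root theorem, c = 15 is a root, so (c − 15) is a factor; dividing leaves 18*c^3 − 297*c^2 + 871*c − 676.
Next, c = 13 is a root, giving the factor (c − 13) and quotient 18*c^2 − 63*c + 52.
The remaining quadratic factors as (6*c − 13)(3*c − 4).

(3*c − 4)*(6*c − 13)*(c − 13)*(c − 15)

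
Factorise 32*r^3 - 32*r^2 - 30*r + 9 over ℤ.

(2*r - 3)*(4*r + 3)*(4*r - 1)

Testing divisors of the constant over divisors of the leading coefficient, r = 3/2 is a root, so (2*r - 3) is a factor; dividing leaves 16*r^2 + 8*r - 3.
The remaining quadratic factors as (4*r + 3)(4*r - 1).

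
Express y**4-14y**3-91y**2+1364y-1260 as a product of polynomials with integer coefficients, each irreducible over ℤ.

(y+10)(y-1)(y-14)(y-9)

Testing divisors of the constant over divisors of the leading coefficient, y = -10 is a root, giving the factor (y+10) and quotient y**3-24y**2+149y-126.
Continuing, y = 9 is a root, so (y-9) is a factor; dividing leaves y**2-15y+14.
The remaining quadratic factors as (y-14)(y-1).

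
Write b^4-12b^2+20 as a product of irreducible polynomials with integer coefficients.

Substitute u = b^2 to get a quadratic in u, then factor.
b^2-10 is irreducible over ℤ (10 is not a perfect square).
b^2-2 is irreducible over ℤ (2 is not a perfect square).

(b^2-10)(b^2-2)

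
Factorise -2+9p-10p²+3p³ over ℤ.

Trying the rational-root candidates, p = 2 is a root, giving the factor (p-2) and quotient 3p²-4p+1.
The remaining quadratic factors as (3p-1)(p-1).

(3p-1)(p-1)(p-2)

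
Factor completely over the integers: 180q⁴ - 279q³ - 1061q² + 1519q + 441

(3q + 7)(3q - 7)(4q + 1)(5q - 9)

By the rational root theorem, q = 7/3 is a root, so (3q - 7) divides it; the quotient is 60q³ + 47q² - 244q - 63.
Continuing, q = -1/4 is a root, giving the factor (4q + 1) and quotient 15q² + 8q - 63.
The remaining quadratic factors as (3q + 7)(5q - 9).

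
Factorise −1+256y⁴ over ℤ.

(4y+1)(4y−1)(16y²+1)

Difference of squares twice: with A = 4y and B = 1, A⁴ − B⁴ = (A² − B²)(A² + B²), and A² − B² factors again.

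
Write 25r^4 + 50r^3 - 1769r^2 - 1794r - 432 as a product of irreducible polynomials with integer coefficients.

(5r + 2)(5r + 3)(r + 9)(r - 8)

Testing divisors of the constant over divisors of the leading coefficient, r = 8 is a root, so (r - 8) is a factor; dividing leaves 25r^3 + 250r^2 + 231r + 54.
Continuing, r = -3/5 is a root, giving the factor (5r + 3) and quotient 5r^2 + 47r + 18.
The remaining quadratic factors as (r + 9)(5r + 2).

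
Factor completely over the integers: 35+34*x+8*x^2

Need a pair with product 8·35 = 280 and sum 34: that's 20 and 14.
Split the middle term: 8*x^2+20*x + 14*x+35 = 4*x*(2*x+5) + 7*(2*x+5).

(2*x+5)*(4*x+7)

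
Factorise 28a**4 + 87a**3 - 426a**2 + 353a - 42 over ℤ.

Trying the rational-root candidates, a = 1/7 is a root, so (7a - 1) is a factor; dividing leaves 4a**3 + 13a**2 - 59a + 42.
Continuing, a = 1 is a root, so (a - 1) divides it; the quotient is 4a**2 + 17a - 42.
The remaining quadratic factors as (a + 6)(4a - 7).

(4a - 7)(7a - 1)(a + 6)(a - 1)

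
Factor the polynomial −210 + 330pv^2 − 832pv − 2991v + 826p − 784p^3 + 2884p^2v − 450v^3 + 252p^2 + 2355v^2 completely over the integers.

−(14p + 6v − 15)(14p − 5v + 14)(4p − 15v − 1)

Group: 14p(−56p^2 + 186pv + 74p + 90v^2 − 219v − 15) + (−5v + 14)(−56p^2 + 186pv + 74p + 90v^2 − 219v − 15); both groups contain (−56p^2 + 186pv + 74p + 90v^2 − 219v − 15), so (14p − 5v + 14) is a factor with cofactor −56p^2 + 186pv + 74p + 90v^2 − 219v − 15.
The cofactor groups again: −56p^2 + 186pv + 74p + 90v^2 − 219v − 15 = −14p(4p − 15v − 1) + (−6v + 15)(4p − 15v − 1); both groups contain (4p − 15v − 1), giving −(14p + 6v − 15)(4p − 15v − 1).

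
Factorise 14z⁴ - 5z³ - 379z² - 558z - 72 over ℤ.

(2z + 3)(7z + 1)(z + 4)(z - 6)

Among the possible rational roots, z = -3/2 is a root, giving the factor (2z + 3) and quotient 7z³ - 13z² - 170z - 24.
Next, z = -1/7 is a root, giving the factor (7z + 1) and quotient z² - 2z - 24.
The remaining quadratic factors as (z - 6)(z + 4).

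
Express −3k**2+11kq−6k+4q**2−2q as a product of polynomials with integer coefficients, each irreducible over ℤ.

−(3k+q)(k−4q+2)

Group: −k(3k+q) + (4q−2)(3k+q); both groups contain (3k+q).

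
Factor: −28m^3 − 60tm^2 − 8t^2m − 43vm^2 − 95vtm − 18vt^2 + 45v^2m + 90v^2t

Group: 5v(18vt + 9vm + 8tm + 4m^2) + (−t − 7m)(18vt + 9vm + 8tm + 4m^2); both groups contain (18vt + 9vm + 8tm + 4m^2), so (5v − t − 7m) is a factor with cofactor 18vt + 9vm + 8tm + 4m^2.
The cofactor groups again: 18vt + 9vm + 8tm + 4m^2 = 2t(9v + 4m) + m(9v + 4m); both groups contain (9v + 4m), giving (2t + m)(9v + 4m).

(5v − t − 7m)(9v + 4m)(2t + m)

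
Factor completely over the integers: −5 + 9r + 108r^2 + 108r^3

Trying the rational-root candidates, r = −5/6 is a root, so (6r + 5) is a factor; dividing leaves 18r^2 + 3r − 1.
The remaining quadratic factors as (6r − 1)(3r + 1).

(3r + 1)(6r + 5)(6r − 1)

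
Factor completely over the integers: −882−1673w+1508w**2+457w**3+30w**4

(5w+2)(6w−7)(w+7)(w+9)

Among the possible rational roots, w = −2/5 is a root, so (5w+2) is a factor; dividing leaves 6w**3+89w**2+266w−441.
Continuing, w = 7/6 is a root, so (6w−7) is a factor; dividing leaves w**2+16w+63.
The remaining quadratic factors as (w+9)(w+7).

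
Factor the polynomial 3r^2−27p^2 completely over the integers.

Pull out the common factor 3; r^2−9p^2 is a difference of squares.

3(r−3p)(r+3p)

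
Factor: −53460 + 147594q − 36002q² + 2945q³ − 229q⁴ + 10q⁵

(2q − 11)(5q − 2)(q − 15)(q² − 2q + 162)

Among the possible rational roots, q = 11/2 is a root, giving the factor (2q − 11) and quotient 5q⁴ − 87q³ + 994q² − 12534q + 4860.
Next, q = 15 is a root, so (q − 15) is a factor; dividing leaves 5q³ − 12q² + 814q − 324.
Then q = 2/5 is a root, so (5q − 2) divides it; the quotient is q² − 2q + 162.
The quadratic q² − 2q + 162 has discriminant −644 < 0 and is irreducible over ℤ.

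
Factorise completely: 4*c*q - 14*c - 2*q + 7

(2*c - 1)*(2*q - 7)

Group as (4*c*q - 14*c) + (-2*q + 7) = 2*c*(2*q - 7) - (2*q - 7).
Both groups share the factor (2*q - 7).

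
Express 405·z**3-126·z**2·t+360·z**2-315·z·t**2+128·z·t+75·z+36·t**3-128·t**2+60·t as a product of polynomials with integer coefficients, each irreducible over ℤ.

Group: 9·z·(45·z**2-9·z·t+25·z-36·t**2+20·t) + (-t+3)·(45·z**2-9·z·t+25·z-36·t**2+20·t); both groups contain (45·z**2-9·z·t+25·z-36·t**2+20·t), so (9·z-t+3) is a factor with cofactor 45·z**2-9·z·t+25·z-36·t**2+20·t.
The cofactor groups again: 45·z**2-9·z·t+25·z-36·t**2+20·t = 9·z·(5·z+4·t) + (-9·t+5)·(5·z+4·t); both groups contain (5·z+4·t), giving (9·z-9·t+5)·(5·z+4·t).

(9·z-9·t+5)·(9·z-t+3)·(5·z+4·t)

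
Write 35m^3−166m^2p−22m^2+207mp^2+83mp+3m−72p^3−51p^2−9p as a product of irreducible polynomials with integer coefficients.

(5m−3p−1)(7m−8p−3)(m−3p)

Group: m(35m^2−61mp−22m+24p^2+17p+3) − 3p(35m^2−61mp−22m+24p^2+17p+3); both groups contain (35m^2−61mp−22m+24p^2+17p+3), so (m−3p) is a factor with cofactor 35m^2−61mp−22m+24p^2+17p+3.
The cofactor groups again: 35m^2−61mp−22m+24p^2+17p+3 = 5m(7m−8p−3) + (−3p−1)(7m−8p−3); both groups contain (7m−8p−3), giving (5m−3p−1)(7m−8p−3).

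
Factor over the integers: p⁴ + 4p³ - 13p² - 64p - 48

Testing divisors of the constant over divisors of the leading coefficient, p = 4 is a root, so (p - 4) is a factor; dividing leaves p³ + 8p² + 19p + 12.
Then p = -1 is a root, so (p + 1) divides it; the quotient is p² + 7p + 12.
The remaining quadratic factors as (p + 4)(p + 3).

(p + 1)(p + 3)(p + 4)(p - 4)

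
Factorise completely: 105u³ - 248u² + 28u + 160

Testing divisors of the constant over divisors of the leading coefficient, u = 10/7 is a root, so (7u - 10) divides it; the quotient is 15u² - 14u - 16.
The remaining quadratic factors as (3u + 2)(5u - 8).

(3u + 2)(5u - 8)(7u - 10)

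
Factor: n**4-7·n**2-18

(n+3)·(n-3)·(n**2+2)

Substitute u = n**2 to get a quadratic in u, then factor.
n**2+2 is irreducible over ℤ (always positive, so no real roots).
n**2-9 is a difference of squares.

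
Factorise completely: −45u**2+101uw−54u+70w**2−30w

−(5u−14w+6)(9u+5w)

Group: −5u(9u+5w) + (14w−6)(9u+5w); both groups contain (9u+5w).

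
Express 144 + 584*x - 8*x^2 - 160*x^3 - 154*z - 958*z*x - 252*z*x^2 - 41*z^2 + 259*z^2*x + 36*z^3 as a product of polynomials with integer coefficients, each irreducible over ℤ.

Group: z*(36*z^2 - 29*z*x - 113*z - 20*x^2 + 4*x + 72) + (8*x + 2)*(36*z^2 - 29*z*x - 113*z - 20*x^2 + 4*x + 72); both groups contain (36*z^2 - 29*z*x - 113*z - 20*x^2 + 4*x + 72), so (z + 8*x + 2) is a factor with cofactor 36*z^2 - 29*z*x - 113*z - 20*x^2 + 4*x + 72.
The cofactor groups again: 36*z^2 - 29*z*x - 113*z - 20*x^2 + 4*x + 72 = 4*z*(9*z + 4*x - 8) + (-5*x - 9)*(9*z + 4*x - 8); both groups contain (9*z + 4*x - 8), giving (4*z - 5*x - 9)*(9*z + 4*x - 8).

(4*z - 5*x - 9)*(9*z + 4*x - 8)*(z + 8*x + 2)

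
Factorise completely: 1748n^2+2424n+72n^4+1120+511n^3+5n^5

(5n+7)(n+1)(n+4)(n^2+8n+40)

Trying the rational-root candidates, n = -4 is a root, so (n+4) is a factor; dividing leaves 5n^4+52n^3+303n^2+536n+280.
Then n = -7/5 is a root, so (5n+7) is a factor; dividing leaves n^3+9n^2+48n+40.
Next, n = -1 is a root, so (n+1) is a factor; dividing leaves n^2+8n+40.
The quadratic n^2+8n+40 has discriminant -96 < 0 and is irreducible over ℤ.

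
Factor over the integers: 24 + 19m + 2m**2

Need a pair with product 2·24 = 48 and sum 19: that's 16 and 3.
Split the middle term: 2m**2 + 16m + 3m + 24 = 2m(m + 8) + 3(m + 8).

(2m + 3)(m + 8)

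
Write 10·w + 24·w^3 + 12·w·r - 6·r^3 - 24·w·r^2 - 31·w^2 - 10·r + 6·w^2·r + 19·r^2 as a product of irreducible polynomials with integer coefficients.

Group: 8·w·(3·w^2 - 2·w - 3·r^2 + 2·r) + (2·r - 5)·(3·w^2 - 2·w - 3·r^2 + 2·r); both groups contain (3·w^2 - 2·w - 3·r^2 + 2·r), so (8·w + 2·r - 5) is a factor with cofactor 3·w^2 - 2·w - 3·r^2 + 2·r.
The cofactor groups again: 3·w^2 - 2·w - 3·r^2 + 2·r = w·(3·w + 3·r - 2) - r·(3·w + 3·r - 2); both groups contain (3·w + 3·r - 2), giving (w - r)·(3·w + 3·r - 2).

(w - r)·(8·w + 2·r - 5)·(3·w + 3·r - 2)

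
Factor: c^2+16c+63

Two integers with product 63 and sum 16 are 9 and 7.

(c+7)(c+9)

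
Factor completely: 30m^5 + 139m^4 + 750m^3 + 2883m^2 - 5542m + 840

By the rational root theorem, m = 6/5 is a root, giving the factor (5m - 6) and quotient 6m^4 + 35m^3 + 192m^2 + 807m - 140.
Then m = 1/6 is a root, so (6m - 1) is a factor; dividing leaves m^3 + 6m^2 + 33m + 140.
Next, m = -5 is a root, giving the factor (m + 5) and quotient m^2 + m + 28.
The quadratic m^2 + m + 28 has discriminant -111 < 0 and is irreducible over ℤ.

(5m - 6)(6m - 1)(m + 5)(m^2 + m + 28)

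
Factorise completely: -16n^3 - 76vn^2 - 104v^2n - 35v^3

Group: v(-35v^2 - 34vn - 8n^2) + 2n(-35v^2 - 34vn - 8n^2); both groups contain (-35v^2 - 34vn - 8n^2), so (v + 2n) is a factor with cofactor -35v^2 - 34vn - 8n^2.
The cofactor groups again: -35v^2 - 34vn - 8n^2 = -7v(5v + 2n) - 4n(5v + 2n); both groups contain (5v + 2n), giving -(7v + 4n)(5v + 2n).

-(5v + 2n)(v + 2n)(7v + 4n)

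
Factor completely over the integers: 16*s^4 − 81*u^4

(2*s + 3*u)*(2*s − 3*u)*(4*s^2 + 9*u^2)

Write as (4*s^2)² − (9*u^2)², then factor 4*s^2 − 9*u^2 once more.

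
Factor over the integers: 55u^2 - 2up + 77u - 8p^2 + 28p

Group: 5u(11u + 4p) + (-2p + 7)(11u + 4p); both groups contain (11u + 4p).

(5u - 2p + 7)(11u + 4p)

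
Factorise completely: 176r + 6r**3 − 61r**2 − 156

(6r − 13)(r − 2)(r − 6)

Among the possible rational roots, r = 13/6 is a root, so (6r − 13) divides it; the quotient is r**2 − 8r + 12.
The remaining quadratic factors as (r − 6)(r − 2).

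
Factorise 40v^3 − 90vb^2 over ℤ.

Factor out 10v, leaving 4v^2 − 9b^2, which is a difference of two squares.

10v(2v − 3b)(2v + 3b)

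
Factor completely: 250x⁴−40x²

10x²(5x+2)(5x−2)

Factor out 10x², leaving 25x²−4, which is a difference of two squares.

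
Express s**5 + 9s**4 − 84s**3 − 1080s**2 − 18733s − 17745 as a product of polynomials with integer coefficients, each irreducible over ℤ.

(s + 1)(s + 15)(s − 13)(s**2 + 6s + 91)

By the rational root theorem, s = −1 is a root, so (s + 1) divides it; the quotient is s**4 + 8s**3 − 92s**2 − 988s − 17745.
Then s = −15 is a root, giving the factor (s + 15) and quotient s**3 − 7s**2 + 13s − 1183.
Continuing, s = 13 is a root, giving the factor (s − 13) and quotient s**2 + 6s + 91.
The quadratic s**2 + 6s + 91 has discriminant −328 < 0 and is irreducible over ℤ.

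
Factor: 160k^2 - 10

10(4k + 1)(4k - 1)

Every term has a factor of 10. Then 16k^2 - 1 = (4k)² − (1)².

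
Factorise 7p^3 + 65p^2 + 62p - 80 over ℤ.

Trying the rational-root candidates, p = -2 is a root, giving the factor (p + 2) and quotient 7p^2 + 51p - 40.
The remaining quadratic factors as (7p - 5)(p + 8).

(7p - 5)(p + 2)(p + 8)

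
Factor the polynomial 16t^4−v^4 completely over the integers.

(2t+v)(2t−v)(4t^2+v^2)

Difference of squares twice: with A = 2t and B = v, A⁴ − B⁴ = (A² − B²)(A² + B²), and A² − B² factors again.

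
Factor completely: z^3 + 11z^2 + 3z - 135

(z + 5)(z + 9)(z - 3)

Testing divisors of the constant over divisors of the leading coefficient, z = -5 is a root, giving the factor (z + 5) and quotient z^2 + 6z - 27.
The remaining quadratic factors as (z - 3)(z + 9).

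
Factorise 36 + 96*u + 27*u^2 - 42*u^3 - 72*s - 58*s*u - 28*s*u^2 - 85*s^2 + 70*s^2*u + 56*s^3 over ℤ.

(7*s + 7*u + 6)*(8*s - 6*u - 3)*(s + u - 2)

Group: 8*s*(7*s^2 + 14*s*u - 8*s + 7*u^2 - 8*u - 12) + (-6*u - 3)*(7*s^2 + 14*s*u - 8*s + 7*u^2 - 8*u - 12); both groups contain (7*s^2 + 14*s*u - 8*s + 7*u^2 - 8*u - 12), so (8*s - 6*u - 3) is a factor with cofactor 7*s^2 + 14*s*u - 8*s + 7*u^2 - 8*u - 12.
The cofactor groups again: 7*s^2 + 14*s*u - 8*s + 7*u^2 - 8*u - 12 = s*(7*s + 7*u + 6) + (u - 2)*(7*s + 7*u + 6); both groups contain (7*s + 7*u + 6), giving (s + u - 2)*(7*s + 7*u + 6).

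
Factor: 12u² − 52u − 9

(2u − 9)(6u + 1)

Need a pair with product 12·(−9) = −108 and sum −52: that's 2 and −54.
Split the middle term: 12u² + 2u − 54u − 9 = 2u(6u + 1) − 9(6u + 1).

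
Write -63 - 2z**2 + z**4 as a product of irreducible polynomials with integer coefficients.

Substitute u = z**2 to get a quadratic in u, then factor.
z**2 - 9 is a difference of squares.
z**2 + 7 is irreducible over ℤ (always positive, so no real roots).

(z + 3)(z - 3)(z**2 + 7)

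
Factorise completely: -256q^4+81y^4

Difference of squares twice: with A = 3y and B = 4q, A⁴ − B⁴ = (A² − B²)(A² + B²), and A² − B² factors again.

(3y-4q)(3y+4q)(9y^2+16q^2)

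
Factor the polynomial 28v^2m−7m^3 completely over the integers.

Pull out the common factor 7m; 4v^2−m^2 is a difference of squares.

7m(2v−m)(2v+m)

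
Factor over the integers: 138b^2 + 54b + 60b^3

6b(2b + 1)(5b + 9)

Pull out the common factor 6b, then factor the remaining trinomial.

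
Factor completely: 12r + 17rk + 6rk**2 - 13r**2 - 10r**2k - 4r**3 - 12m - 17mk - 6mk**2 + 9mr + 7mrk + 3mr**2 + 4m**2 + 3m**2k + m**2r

Group: m(mr + 3mk + 4m - r**2 - 3rk - 4r) + (4r - 2k - 3)(mr + 3mk + 4m - r**2 - 3rk - 4r); both groups contain (mr + 3mk + 4m - r**2 - 3rk - 4r), so (m + 4r - 2k - 3) is a factor with cofactor mr + 3mk + 4m - r**2 - 3rk - 4r.
The cofactor groups again: mr + 3mk + 4m - r**2 - 3rk - 4r = m(r + 3k + 4) - r(r + 3k + 4); both groups contain (r + 3k + 4), giving (m - r)(r + 3k + 4).

(m + 4r - 2k - 3)(r + 3k + 4)(m - r)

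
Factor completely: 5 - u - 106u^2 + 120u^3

(4u - 1)(5u + 1)(6u - 5)

Testing divisors of the constant over divisors of the leading coefficient, u = -1/5 is a root, so (5u + 1) divides it; the quotient is 24u^2 - 26u + 5.
The remaining quadratic factors as (6u - 5)(4u - 1).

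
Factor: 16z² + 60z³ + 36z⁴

4z²(3z + 1)(3z + 4)

Pull out the common factor 4z², then factor the remaining trinomial.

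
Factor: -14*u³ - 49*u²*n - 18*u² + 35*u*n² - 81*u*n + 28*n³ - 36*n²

Group: 7*u*(-2*u² - 9*u*n - 4*n²) + (-7*n + 9)*(-2*u² - 9*u*n - 4*n²); both groups contain (-2*u² - 9*u*n - 4*n²), so (7*u - 7*n + 9) is a factor with cofactor -2*u² - 9*u*n - 4*n².
The cofactor groups again: -2*u² - 9*u*n - 4*n² = -2*u*(u + 4*n) - n*(u + 4*n); both groups contain (u + 4*n), giving -(2*u + n)*(u + 4*n).

-(7*u - 7*n + 9)*(u + 4*n)*(2*u + n)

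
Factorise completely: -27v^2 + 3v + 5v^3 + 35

(5v - 7)(v + 1)(v - 5)

By the rational root theorem, v = 5 is a root, giving the factor (v - 5) and quotient 5v^2 - 2v - 7.
The remaining quadratic factors as (v + 1)(5v - 7).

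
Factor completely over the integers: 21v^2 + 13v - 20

Need a pair with product 21·(-20) = -420 and sum 13: that's -15 and 28.
Split the middle term: 21v^2 - 15v + 28v - 20 = 3v(7v - 5) + 4(7v - 5).

(3v + 4)(7v - 5)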